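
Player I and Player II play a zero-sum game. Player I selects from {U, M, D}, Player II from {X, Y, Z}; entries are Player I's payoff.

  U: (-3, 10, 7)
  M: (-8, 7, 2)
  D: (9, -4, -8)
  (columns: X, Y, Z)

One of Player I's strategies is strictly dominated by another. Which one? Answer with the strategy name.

U gives a strictly higher payoff than M against every column: -3 > -8, 10 > 7, 7 > 2.
So M is strictly dominated and Player I never plays it.

M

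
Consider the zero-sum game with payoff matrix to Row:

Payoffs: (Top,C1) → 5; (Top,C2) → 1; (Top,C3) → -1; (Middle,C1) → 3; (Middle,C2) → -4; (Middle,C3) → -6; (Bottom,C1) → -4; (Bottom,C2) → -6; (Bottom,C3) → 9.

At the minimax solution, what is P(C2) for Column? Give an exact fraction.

10/17

Row minima: Top → -1, Middle → -6, Bottom → -6; maximin = -1.
Column maxima: C1 → 5, C2 → 1, C3 → 9; minimax = 1.
-1 ≠ 1, so there is no saddle point; optimal play is mixed.
Middle is strictly dominated by Top, so Row never plays it.
C1 is strictly dominated by C2 (it gives Row strictly more in every row), so Column never plays it.
On the remaining 2×2 (Top, Bottom vs C2, C3):
Let Row play Top with probability p. Expected payoff against C2: 1p + (-6)(1−p) = 7p − 6; against C3: (-1)p + 9(1−p) = −10p + 9.
Setting these equal: 7p − 6 = −10p + 9 ⇒ 17p = 15 ⇒ p = 15/17, and the value is (7)·(15/17) − 6 = 3/17.
For Column: with q = P(C2), equating Top's and Bottom's payoffs gives 2q − 1 = −15q + 9 ⇒ q = 10/17.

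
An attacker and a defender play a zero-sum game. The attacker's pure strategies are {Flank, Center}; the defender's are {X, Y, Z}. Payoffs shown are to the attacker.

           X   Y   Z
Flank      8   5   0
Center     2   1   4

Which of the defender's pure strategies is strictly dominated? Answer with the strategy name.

Y holds the attacker's payoff strictly below X in every row: 5 < 8, 1 < 2.
So X is strictly dominated for the defender.

X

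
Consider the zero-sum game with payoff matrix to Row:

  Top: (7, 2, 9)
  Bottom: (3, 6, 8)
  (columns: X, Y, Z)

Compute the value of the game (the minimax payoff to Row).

Row minima: Top → 2, Bottom → 3; maximin = 3.
Column maxima: X → 7, Y → 6, Z → 9; minimax = 6.
3 ≠ 6, so there is no saddle point; optimal play is mixed.
Z is strictly dominated by X (it gives Row strictly more in every row), so Column never plays it.
On the remaining 2×2 (Top, Bottom vs X, Y):
Let Row play Top with probability p. Expected payoff against X: 7p + 3(1−p) = 4p + 3; against Y: 2p + 6(1−p) = −4p + 6.
Setting these equal: 4p + 3 = −4p + 6 ⇒ 8p = 3 ⇒ p = 3/8, and the value is (4)·(3/8) + 3 = 9/2.
For Column: with q = P(X), equating Top's and Bottom's payoffs gives 5q + 2 = −3q + 6 ⇒ q = 1/2.

9/2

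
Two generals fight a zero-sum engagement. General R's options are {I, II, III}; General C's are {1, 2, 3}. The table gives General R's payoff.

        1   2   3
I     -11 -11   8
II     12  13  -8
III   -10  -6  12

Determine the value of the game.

32/21

Row minima: I → -11, II → -8, III → -10; maximin = -8.
Column maxima: 1 → 12, 2 → 13, 3 → 12; minimax = 12.
-8 ≠ 12, so there is no saddle point; optimal play is mixed.
I is strictly dominated by III, so General R never plays it.
With I eliminated, 2 is strictly dominated by 1 (it gives General R strictly more in every remaining row), so General C never plays it.
On the remaining 2×2 (II, III vs 1, 3):
Let General R play II with probability p. Expected payoff against 1: 12p + (-10)(1−p) = 22p − 10; against 3: (-8)p + 12(1−p) = −20p + 12.
Setting these equal: 22p − 10 = −20p + 12 ⇒ 42p = 22 ⇒ p = 11/21, and the value is (22)·(11/21) − 10 = 32/21.
For General C: with q = P(1), equating II's and III's payoffs gives 20q − 8 = −22q + 12 ⇒ q = 10/21.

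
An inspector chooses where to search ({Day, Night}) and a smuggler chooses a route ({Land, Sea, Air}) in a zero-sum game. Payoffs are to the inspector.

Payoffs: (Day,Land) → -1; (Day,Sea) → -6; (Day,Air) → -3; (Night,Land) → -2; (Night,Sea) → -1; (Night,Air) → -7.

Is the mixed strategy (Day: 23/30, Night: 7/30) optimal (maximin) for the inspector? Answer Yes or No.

Against Land this mix gives (23/30)·(-1) + (7/30)·(-2) = -37/30.
Against Sea this mix gives (23/30)·(-6) + (7/30)·(-1) = -29/6.
Against Air this mix gives (23/30)·(-3) + (7/30)·(-7) = -59/15.
The smuggler will play Sea, holding the inspector to -29/6. Shifting weight toward the row that does better against Sea would raise this floor (the equalizing mix achieves -13/3 against both Sea and Air), so the proposed strategy is not optimal.

No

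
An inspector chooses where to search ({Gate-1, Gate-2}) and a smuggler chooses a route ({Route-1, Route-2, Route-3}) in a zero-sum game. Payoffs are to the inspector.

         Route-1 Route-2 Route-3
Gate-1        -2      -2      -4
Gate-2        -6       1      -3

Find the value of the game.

Row minima: Gate-1 → -4, Gate-2 → -6; maximin = -4.
Column maxima: Route-1 → -2, Route-2 → 1, Route-3 → -3; minimax = -3.
-4 ≠ -3, so there is no saddle point; optimal play is mixed.
Route-2 is strictly dominated by Route-3 (it gives the inspector strictly more in every row), so the smuggler never plays it.
On the remaining 2×2 (Gate-1, Gate-2 vs Route-1, Route-3):
Let the inspector play Gate-1 with probability p. Expected payoff against Route-1: (-2)p + (-6)(1−p) = 4p − 6; against Route-3: (-4)p + (-3)(1−p) = −p − 3.
Setting these equal: 4p − 6 = −p − 3 ⇒ 5p = 3 ⇒ p = 3/5, and the value is (4)·(3/5) − 6 = -18/5.
For the smuggler: with q = P(Route-1), equating Gate-1's and Gate-2's payoffs gives 2q − 4 = −3q − 3 ⇒ q = 1/5.

-18/5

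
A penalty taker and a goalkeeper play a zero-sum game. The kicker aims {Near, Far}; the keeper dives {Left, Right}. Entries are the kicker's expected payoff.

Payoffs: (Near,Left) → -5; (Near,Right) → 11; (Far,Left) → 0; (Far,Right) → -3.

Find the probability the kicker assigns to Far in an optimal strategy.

16/19

Row minima: Near → -5, Far → -3; maximin = -3.
Column maxima: Left → 0, Right → 11; minimax = 0.
-3 ≠ 0, so there is no saddle point; optimal play is mixed.
Let the kicker play Near with probability p. Expected payoff against Left: (-5)p + 0(1−p) = −5p; against Right: 11p + (-3)(1−p) = 14p − 3.
Setting these equal: −5p = 14p − 3 ⇒ −19p = -3 ⇒ p = 3/19, and the value is (-5)·(3/19) = -15/19.
For the keeper: with q = P(Left), equating Near's and Far's payoffs gives −16q + 11 = 3q − 3 ⇒ q = 14/19.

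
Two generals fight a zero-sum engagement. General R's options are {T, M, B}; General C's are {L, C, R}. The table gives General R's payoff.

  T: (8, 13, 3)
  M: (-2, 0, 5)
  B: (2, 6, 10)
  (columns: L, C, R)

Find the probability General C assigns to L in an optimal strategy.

Row minima: T → 3, M → -2, B → 2; maximin = 3.
Column maxima: L → 8, C → 13, R → 10; minimax = 8.
3 ≠ 8, so there is no saddle point; optimal play is mixed.
M is strictly dominated by B, so General R never plays it.
C is strictly dominated by L (it gives General R strictly more in every row), so General C never plays it.
On the remaining 2×2 (T, B vs L, R):
Let General R play T with probability p. Expected payoff against L: 8p + 2(1−p) = 6p + 2; against R: 3p + 10(1−p) = −7p + 10.
Setting these equal: 6p + 2 = −7p + 10 ⇒ 13p = 8 ⇒ p = 8/13, and the value is (6)·(8/13) + 2 = 74/13.
For General C: with q = P(L), equating T's and B's payoffs gives 5q + 3 = −8q + 10 ⇒ q = 7/13.

7/13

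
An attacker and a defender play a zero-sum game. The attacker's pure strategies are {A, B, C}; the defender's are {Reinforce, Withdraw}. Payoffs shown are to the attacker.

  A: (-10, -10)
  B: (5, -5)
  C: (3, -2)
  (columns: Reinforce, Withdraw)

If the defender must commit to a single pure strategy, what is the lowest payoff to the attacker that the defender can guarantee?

-2

Column maxima: Reinforce → 5, Withdraw → -2.
The smallest of these is -2.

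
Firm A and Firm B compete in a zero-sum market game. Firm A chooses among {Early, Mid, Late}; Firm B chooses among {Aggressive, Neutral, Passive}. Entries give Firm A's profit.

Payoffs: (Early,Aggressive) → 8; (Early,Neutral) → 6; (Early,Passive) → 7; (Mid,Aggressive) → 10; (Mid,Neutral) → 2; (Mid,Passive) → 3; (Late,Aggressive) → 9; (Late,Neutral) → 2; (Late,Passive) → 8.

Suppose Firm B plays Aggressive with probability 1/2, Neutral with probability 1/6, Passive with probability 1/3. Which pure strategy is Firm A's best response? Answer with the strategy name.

Expected payoff of Early: (1/2)·8 + (1/6)·6 + (1/3)·7 = 22/3.
Expected payoff of Mid: (1/2)·10 + (1/6)·2 + (1/3)·3 = 19/3.
Expected payoff of Late: (1/2)·9 + (1/6)·2 + (1/3)·8 = 15/2.
The largest is 15/2, so Firm A's best response is Late.

Late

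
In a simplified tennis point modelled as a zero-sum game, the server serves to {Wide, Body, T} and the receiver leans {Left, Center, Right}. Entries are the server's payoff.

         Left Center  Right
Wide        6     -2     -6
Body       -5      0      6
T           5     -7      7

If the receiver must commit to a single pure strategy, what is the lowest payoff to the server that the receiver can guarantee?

Column maxima: Left → 6, Center → 0, Right → 7.
The smallest of these is 0.

0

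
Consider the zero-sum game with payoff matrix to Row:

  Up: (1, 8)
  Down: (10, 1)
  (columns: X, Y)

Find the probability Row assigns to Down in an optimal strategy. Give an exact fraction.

Row minima: Up → 1, Down → 1; maximin = 1.
Column maxima: X → 10, Y → 8; minimax = 8.
1 ≠ 8, so there is no saddle point; optimal play is mixed.
Let Row play Up with probability p. Expected payoff against X: 1p + 10(1−p) = −9p + 10; against Y: 8p + 1(1−p) = 7p + 1.
Setting these equal: −9p + 10 = 7p + 1 ⇒ −16p = -9 ⇒ p = 9/16, and the value is (-9)·(9/16) + 10 = 79/16.
For Column: with q = P(X), equating Up's and Down's payoffs gives −7q + 8 = 9q + 1 ⇒ q = 7/16.

7/16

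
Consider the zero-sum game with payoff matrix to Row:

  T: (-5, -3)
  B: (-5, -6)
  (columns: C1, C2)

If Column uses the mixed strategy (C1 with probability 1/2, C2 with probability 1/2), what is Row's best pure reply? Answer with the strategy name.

Expected payoff of T: (1/2)·(-5) + (1/2)·(-3) = -4.
Expected payoff of B: (1/2)·(-5) + (1/2)·(-6) = -11/2.
The largest is -4, so Row's best response is T.

T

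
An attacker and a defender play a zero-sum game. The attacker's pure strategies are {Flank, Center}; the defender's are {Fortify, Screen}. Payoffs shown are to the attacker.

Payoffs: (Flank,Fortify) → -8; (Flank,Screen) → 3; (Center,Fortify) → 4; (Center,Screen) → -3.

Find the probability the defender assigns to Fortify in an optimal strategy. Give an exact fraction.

Row minima: Flank → -8, Center → -3; maximin = -3.
Column maxima: Fortify → 4, Screen → 3; minimax = 3.
-3 ≠ 3, so there is no saddle point; optimal play is mixed.
Let the attacker play Flank with probability p. Expected payoff against Fortify: (-8)p + 4(1−p) = −12p + 4; against Screen: 3p + (-3)(1−p) = 6p − 3.
Setting these equal: −12p + 4 = 6p − 3 ⇒ −18p = -7 ⇒ p = 7/18, and the value is (-12)·(7/18) + 4 = -2/3.
For the defender: with q = P(Fortify), equating Flank's and Center's payoffs gives −11q + 3 = 7q − 3 ⇒ q = 1/3.

1/3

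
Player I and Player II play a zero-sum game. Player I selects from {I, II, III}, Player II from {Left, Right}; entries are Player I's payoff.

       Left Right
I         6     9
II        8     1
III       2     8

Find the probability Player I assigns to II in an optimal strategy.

3/10

Row minima: I → 6, II → 1, III → 2; maximin = 6.
Column maxima: Left → 8, Right → 9; minimax = 8.
6 ≠ 8, so there is no saddle point; optimal play is mixed.
III is strictly dominated by I, so Player I never plays it.
On the remaining 2×2 (I, II vs Left, Right):
Let Player I play I with probability p. Expected payoff against Left: 6p + 8(1−p) = −2p + 8; against Right: 9p + 1(1−p) = 8p + 1.
Setting these equal: −2p + 8 = 8p + 1 ⇒ −10p = -7 ⇒ p = 7/10, and the value is (-2)·(7/10) + 8 = 33/5.
For Player II: with q = P(Left), equating I's and II's payoffs gives −3q + 9 = 7q + 1 ⇒ q = 4/5.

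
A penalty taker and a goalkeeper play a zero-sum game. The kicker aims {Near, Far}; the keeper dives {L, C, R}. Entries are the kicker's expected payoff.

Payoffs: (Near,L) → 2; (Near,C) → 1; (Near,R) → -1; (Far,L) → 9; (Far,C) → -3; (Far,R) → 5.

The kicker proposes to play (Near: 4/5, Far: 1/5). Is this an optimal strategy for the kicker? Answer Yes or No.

Yes

Against L this mix gives (4/5)·2 + (1/5)·9 = 17/5.
Against C this mix gives (4/5)·1 + (1/5)·(-3) = 1/5.
Against R this mix gives (4/5)·(-1) + (1/5)·5 = 1/5.
All of the keeper's active replies (C, R) yield 1/5, and no column does worse for the kicker. The mix makes the keeper indifferent and guarantees 1/5, so it is optimal.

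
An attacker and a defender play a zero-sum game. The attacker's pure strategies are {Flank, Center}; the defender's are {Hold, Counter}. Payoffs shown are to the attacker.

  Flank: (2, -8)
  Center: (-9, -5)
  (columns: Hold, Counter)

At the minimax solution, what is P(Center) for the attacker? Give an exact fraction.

5/7

Row minima: Flank → -8, Center → -9; maximin = -8.
Column maxima: Hold → 2, Counter → -5; minimax = -5.
-8 ≠ -5, so there is no saddle point; optimal play is mixed.
Let the attacker play Flank with probability p. Expected payoff against Hold: 2p + (-9)(1−p) = 11p − 9; against Counter: (-8)p + (-5)(1−p) = −3p − 5.
Setting these equal: 11p − 9 = −3p − 5 ⇒ 14p = 4 ⇒ p = 2/7, and the value is (11)·(2/7) − 9 = -41/7.
For the defender: with q = P(Hold), equating Flank's and Center's payoffs gives 10q − 8 = −4q − 5 ⇒ q = 3/14.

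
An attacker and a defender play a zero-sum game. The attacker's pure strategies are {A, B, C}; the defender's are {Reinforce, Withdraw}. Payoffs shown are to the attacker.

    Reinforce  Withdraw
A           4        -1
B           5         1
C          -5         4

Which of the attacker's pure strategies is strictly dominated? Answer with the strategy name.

B gives a strictly higher payoff than A against every column: 5 > 4, 1 > -1.
So A is strictly dominated and the attacker never plays it.

A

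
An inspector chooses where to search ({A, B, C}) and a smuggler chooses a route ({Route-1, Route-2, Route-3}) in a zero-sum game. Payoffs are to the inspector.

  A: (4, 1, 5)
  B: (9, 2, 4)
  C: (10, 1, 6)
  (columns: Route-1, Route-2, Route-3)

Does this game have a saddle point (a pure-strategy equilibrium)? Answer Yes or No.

Yes

Row minima: A → 1, B → 2, C → 1; maximin = 2.
Column maxima: Route-1 → 10, Route-2 → 2, Route-3 → 6; minimax = 2.
maximin = minimax = 2, so a saddle point exists.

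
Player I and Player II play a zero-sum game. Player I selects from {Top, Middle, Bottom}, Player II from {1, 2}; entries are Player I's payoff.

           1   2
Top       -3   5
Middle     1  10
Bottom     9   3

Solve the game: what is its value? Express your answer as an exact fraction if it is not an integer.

29/5

Row minima: Top → -3, Middle → 1, Bottom → 3; maximin = 3.
Column maxima: 1 → 9, 2 → 10; minimax = 9.
3 ≠ 9, so there is no saddle point; optimal play is mixed.
Top is strictly dominated by Middle, so Player I never plays it.
On the remaining 2×2 (Middle, Bottom vs 1, 2):
Let Player I play Middle with probability p. Expected payoff against 1: 1p + 9(1−p) = −8p + 9; against 2: 10p + 3(1−p) = 7p + 3.
Setting these equal: −8p + 9 = 7p + 3 ⇒ −15p = -6 ⇒ p = 2/5, and the value is (-8)·(2/5) + 9 = 29/5.
For Player II: with q = P(1), equating Middle's and Bottom's payoffs gives −9q + 10 = 6q + 3 ⇒ q = 7/15.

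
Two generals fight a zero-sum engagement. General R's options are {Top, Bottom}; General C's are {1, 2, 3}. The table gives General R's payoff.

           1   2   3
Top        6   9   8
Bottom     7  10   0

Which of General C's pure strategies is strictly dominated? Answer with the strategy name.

1 holds General R's payoff strictly below 2 in every row: 6 < 9, 7 < 10.
So 2 is strictly dominated for General C.

2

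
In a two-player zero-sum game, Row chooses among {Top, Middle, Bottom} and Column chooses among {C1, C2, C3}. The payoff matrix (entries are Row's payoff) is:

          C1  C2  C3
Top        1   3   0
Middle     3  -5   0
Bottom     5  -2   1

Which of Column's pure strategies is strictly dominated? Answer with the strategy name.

C1

C3 holds Row's payoff strictly below C1 in every row: 0 < 1, 0 < 3, 1 < 5.
So C1 is strictly dominated for Column.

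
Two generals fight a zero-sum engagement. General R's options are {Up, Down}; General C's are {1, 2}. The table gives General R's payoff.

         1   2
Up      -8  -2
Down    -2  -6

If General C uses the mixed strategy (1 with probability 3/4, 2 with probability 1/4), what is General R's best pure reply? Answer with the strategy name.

Down

Expected payoff of Up: (3/4)·(-8) + (1/4)·(-2) = -13/2.
Expected payoff of Down: (3/4)·(-2) + (1/4)·(-6) = -3.
The largest is -3, so General R's best response is Down.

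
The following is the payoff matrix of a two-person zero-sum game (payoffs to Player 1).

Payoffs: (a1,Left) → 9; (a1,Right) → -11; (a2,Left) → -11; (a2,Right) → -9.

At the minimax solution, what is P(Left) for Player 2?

Row minima: a1 → -11, a2 → -11; maximin = -11.
Column maxima: Left → 9, Right → -9; minimax = -9.
-11 ≠ -9, so there is no saddle point; optimal play is mixed.
Let Player 1 play a1 with probability p. Expected payoff against Left: 9p + (-11)(1−p) = 20p − 11; against Right: (-11)p + (-9)(1−p) = −2p − 9.
Setting these equal: 20p − 11 = −2p − 9 ⇒ 22p = 2 ⇒ p = 1/11, and the value is (20)·(1/11) − 11 = -101/11.
For Player 2: with q = P(Left), equating a1's and a2's payoffs gives 20q − 11 = −2q − 9 ⇒ q = 1/11.

1/11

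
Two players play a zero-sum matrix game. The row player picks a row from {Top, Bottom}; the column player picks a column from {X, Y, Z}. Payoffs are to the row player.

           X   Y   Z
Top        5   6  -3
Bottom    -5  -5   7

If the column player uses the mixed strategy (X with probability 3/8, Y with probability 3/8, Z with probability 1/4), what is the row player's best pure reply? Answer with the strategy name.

Expected payoff of Top: (3/8)·5 + (3/8)·6 + (1/4)·(-3) = 27/8.
Expected payoff of Bottom: (3/8)·(-5) + (3/8)·(-5) + (1/4)·7 = -2.
The largest is 27/8, so the row player's best response is Top.

Top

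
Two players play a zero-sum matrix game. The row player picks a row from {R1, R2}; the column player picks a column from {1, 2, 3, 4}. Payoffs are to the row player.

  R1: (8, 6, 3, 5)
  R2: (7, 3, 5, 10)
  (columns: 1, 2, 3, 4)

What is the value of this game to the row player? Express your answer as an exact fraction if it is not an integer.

Row minima: R1 → 3, R2 → 3; maximin = 3.
Column maxima: 1 → 8, 2 → 6, 3 → 5, 4 → 10; minimax = 5.
3 ≠ 5, so there is no saddle point; optimal play is mixed.
1 is strictly dominated by 2 (it gives the row player strictly more in every row), so the column player never plays it.
4 is strictly dominated by 3 (it gives the row player strictly more in every row), so the column player never plays it.
On the remaining 2×2 (R1, R2 vs 2, 3):
Let the row player play R1 with probability p. Expected payoff against 2: 6p + 3(1−p) = 3p + 3; against 3: 3p + 5(1−p) = −2p + 5.
Setting these equal: 3p + 3 = −2p + 5 ⇒ 5p = 2 ⇒ p = 2/5, and the value is (3)·(2/5) + 3 = 21/5.
For the column player: with q = P(2), equating R1's and R2's payoffs gives 3q + 3 = −2q + 5 ⇒ q = 2/5.

21/5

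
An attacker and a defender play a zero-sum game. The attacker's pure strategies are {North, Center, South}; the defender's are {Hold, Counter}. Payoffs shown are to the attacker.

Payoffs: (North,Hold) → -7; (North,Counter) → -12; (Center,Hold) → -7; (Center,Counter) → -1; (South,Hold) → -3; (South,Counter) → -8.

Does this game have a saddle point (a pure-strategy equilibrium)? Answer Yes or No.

Row minima: North → -12, Center → -7, South → -8; maximin = -7.
Column maxima: Hold → -3, Counter → -1; minimax = -3.
-7 ≠ -3, so no pure-strategy equilibrium exists.

No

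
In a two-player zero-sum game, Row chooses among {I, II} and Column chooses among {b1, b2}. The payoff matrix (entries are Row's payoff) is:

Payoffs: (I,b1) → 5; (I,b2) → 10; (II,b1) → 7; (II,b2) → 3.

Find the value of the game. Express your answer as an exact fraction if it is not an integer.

Row minima: I → 5, II → 3; maximin = 5.
Column maxima: b1 → 7, b2 → 10; minimax = 7.
5 ≠ 7, so there is no saddle point; optimal play is mixed.
Let Row play I with probability p. Expected payoff against b1: 5p + 7(1−p) = −2p + 7; against b2: 10p + 3(1−p) = 7p + 3.
Setting these equal: −2p + 7 = 7p + 3 ⇒ −9p = -4 ⇒ p = 4/9, and the value is (-2)·(4/9) + 7 = 55/9.
For Column: with q = P(b1), equating I's and II's payoffs gives −5q + 10 = 4q + 3 ⇒ q = 7/9.

55/9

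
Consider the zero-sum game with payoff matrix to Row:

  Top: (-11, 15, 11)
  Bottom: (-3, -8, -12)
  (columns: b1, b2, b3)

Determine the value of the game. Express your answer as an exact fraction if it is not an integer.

Row minima: Top → -11, Bottom → -12; maximin = -11.
Column maxima: b1 → -3, b2 → 15, b3 → 11; minimax = -3.
-11 ≠ -3, so there is no saddle point; optimal play is mixed.
b2 is strictly dominated by b3 (it gives Row strictly more in every row), so Column never plays it.
On the remaining 2×2 (Top, Bottom vs b1, b3):
Let Row play Top with probability p. Expected payoff against b1: (-11)p + (-3)(1−p) = −8p − 3; against b3: 11p + (-12)(1−p) = 23p − 12.
Setting these equal: −8p − 3 = 23p − 12 ⇒ −31p = -9 ⇒ p = 9/31, and the value is (-8)·(9/31) − 3 = -165/31.
For Column: with q = P(b1), equating Top's and Bottom's payoffs gives −22q + 11 = 9q − 12 ⇒ q = 23/31.

-165/31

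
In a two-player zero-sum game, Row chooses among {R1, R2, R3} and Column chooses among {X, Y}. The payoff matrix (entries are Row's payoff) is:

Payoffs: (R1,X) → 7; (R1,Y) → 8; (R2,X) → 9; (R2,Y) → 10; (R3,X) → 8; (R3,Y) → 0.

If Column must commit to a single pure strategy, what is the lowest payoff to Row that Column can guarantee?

9

Column maxima: X → 9, Y → 10.
The smallest of these is 9.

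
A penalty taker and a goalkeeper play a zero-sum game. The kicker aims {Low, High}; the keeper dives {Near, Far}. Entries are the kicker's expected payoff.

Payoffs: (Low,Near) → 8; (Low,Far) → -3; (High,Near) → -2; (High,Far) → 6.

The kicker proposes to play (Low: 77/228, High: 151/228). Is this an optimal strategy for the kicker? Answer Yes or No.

No

Against Near this mix gives (77/228)·8 + (151/228)·(-2) = 157/114.
Against Far this mix gives (77/228)·(-3) + (151/228)·6 = 225/76.
The keeper will play Near, holding the kicker to 157/114. Shifting weight toward the row that does better against Near would raise this floor (the equalizing mix achieves 42/19 against both Near and Far), so the proposed strategy is not optimal.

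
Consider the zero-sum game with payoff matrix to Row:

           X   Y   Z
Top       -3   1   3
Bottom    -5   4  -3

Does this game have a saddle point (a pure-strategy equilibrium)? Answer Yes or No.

Row minima: Top → -3, Bottom → -5; maximin = -3.
Column maxima: X → -3, Y → 4, Z → 3; minimax = -3.
maximin = minimax = -3, so a saddle point exists.

Yes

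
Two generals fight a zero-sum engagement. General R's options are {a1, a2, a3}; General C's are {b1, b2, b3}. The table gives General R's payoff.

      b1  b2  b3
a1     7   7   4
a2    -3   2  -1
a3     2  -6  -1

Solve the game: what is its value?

Row minima: a1 → 4, a2 → -3, a3 → -6; maximin = 4.
Column maxima: b1 → 7, b2 → 7, b3 → 4; minimax = 4.
Since maximin = minimax = 4, there is a saddle point and the value is 4.

4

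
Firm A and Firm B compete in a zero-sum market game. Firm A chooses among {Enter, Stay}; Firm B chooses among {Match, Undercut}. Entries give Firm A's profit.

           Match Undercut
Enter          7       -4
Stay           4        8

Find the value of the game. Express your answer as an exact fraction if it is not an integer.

Row minima: Enter → -4, Stay → 4; maximin = 4.
Column maxima: Match → 7, Undercut → 8; minimax = 7.
4 ≠ 7, so there is no saddle point; optimal play is mixed.
Let Firm A play Enter with probability p. Expected payoff against Match: 7p + 4(1−p) = 3p + 4; against Undercut: (-4)p + 8(1−p) = −12p + 8.
Setting these equal: 3p + 4 = −12p + 8 ⇒ 15p = 4 ⇒ p = 4/15, and the value is (3)·(4/15) + 4 = 24/5.
For Firm B: with q = P(Match), equating Enter's and Stay's payoffs gives 11q − 4 = −4q + 8 ⇒ q = 4/5.

24/5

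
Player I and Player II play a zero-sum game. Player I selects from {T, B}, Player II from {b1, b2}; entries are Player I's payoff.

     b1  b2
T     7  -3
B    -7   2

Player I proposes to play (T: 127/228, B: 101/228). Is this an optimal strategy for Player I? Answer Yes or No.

No

Against b1 this mix gives (127/228)·7 + (101/228)·(-7) = 91/114.
Against b2 this mix gives (127/228)·(-3) + (101/228)·2 = -179/228.
Player II will play b2, holding Player I to -179/228. Shifting weight toward the row that does better against b2 would raise this floor (the equalizing mix achieves -7/19 against both b2 and b1), so the proposed strategy is not optimal.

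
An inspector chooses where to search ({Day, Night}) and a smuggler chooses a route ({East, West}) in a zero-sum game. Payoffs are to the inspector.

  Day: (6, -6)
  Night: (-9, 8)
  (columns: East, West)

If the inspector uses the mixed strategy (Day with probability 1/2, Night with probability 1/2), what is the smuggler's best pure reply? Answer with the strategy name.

East

If the smuggler plays East, the inspector's expected payoff is (1/2)·6 + (1/2)·(-9) = -3/2.
If the smuggler plays West, the inspector's expected payoff is (1/2)·(-6) + (1/2)·8 = 1.
The smuggler minimizes the inspector's payoff; the smallest is -3/2, so the best response is East.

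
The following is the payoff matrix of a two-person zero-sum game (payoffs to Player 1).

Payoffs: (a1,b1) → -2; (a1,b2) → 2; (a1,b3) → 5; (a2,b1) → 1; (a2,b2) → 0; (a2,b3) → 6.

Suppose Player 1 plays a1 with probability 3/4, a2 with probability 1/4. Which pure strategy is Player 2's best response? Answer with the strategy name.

If Player 2 plays b1, Player 1's expected payoff is (3/4)·(-2) + (1/4)·1 = -5/4.
If Player 2 plays b2, Player 1's expected payoff is (3/4)·2 + (1/4)·0 = 3/2.
If Player 2 plays b3, Player 1's expected payoff is (3/4)·5 + (1/4)·6 = 21/4.
Player 2 minimizes Player 1's payoff; the smallest is -5/4, so the best response is b1.

b1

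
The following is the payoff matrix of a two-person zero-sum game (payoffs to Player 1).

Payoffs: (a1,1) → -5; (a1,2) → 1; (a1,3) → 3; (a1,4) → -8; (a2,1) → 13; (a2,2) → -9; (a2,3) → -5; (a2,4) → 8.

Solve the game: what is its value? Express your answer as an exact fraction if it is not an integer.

-32/13

Row minima: a1 → -8, a2 → -9; maximin = -8.
Column maxima: 1 → 13, 2 → 1, 3 → 3, 4 → 8; minimax = 1.
-8 ≠ 1, so there is no saddle point; optimal play is mixed.
1 is strictly dominated by 4 (it gives Player 1 strictly more in every row), so Player 2 never plays it.
3 is strictly dominated by 2 (it gives Player 1 strictly more in every row), so Player 2 never plays it.
On the remaining 2×2 (a1, a2 vs 2, 4):
Let Player 1 play a1 with probability p. Expected payoff against 2: 1p + (-9)(1−p) = 10p − 9; against 4: (-8)p + 8(1−p) = −16p + 8.
Setting these equal: 10p − 9 = −16p + 8 ⇒ 26p = 17 ⇒ p = 17/26, and the value is (10)·(17/26) − 9 = -32/13.
For Player 2: with q = P(2), equating a1's and a2's payoffs gives 9q − 8 = −17q + 8 ⇒ q = 8/13.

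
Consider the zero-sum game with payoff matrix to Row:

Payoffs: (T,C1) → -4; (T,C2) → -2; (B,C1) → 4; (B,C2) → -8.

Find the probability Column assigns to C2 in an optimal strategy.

Row minima: T → -4, B → -8; maximin = -4.
Column maxima: C1 → 4, C2 → -2; minimax = -2.
-4 ≠ -2, so there is no saddle point; optimal play is mixed.
Let Row play T with probability p. Expected payoff against C1: (-4)p + 4(1−p) = −8p + 4; against C2: (-2)p + (-8)(1−p) = 6p − 8.
Setting these equal: −8p + 4 = 6p − 8 ⇒ −14p = -12 ⇒ p = 6/7, and the value is (-8)·(6/7) + 4 = -20/7.
For Column: with q = P(C1), equating T's and B's payoffs gives −2q − 2 = 12q − 8 ⇒ q = 3/7.

4/7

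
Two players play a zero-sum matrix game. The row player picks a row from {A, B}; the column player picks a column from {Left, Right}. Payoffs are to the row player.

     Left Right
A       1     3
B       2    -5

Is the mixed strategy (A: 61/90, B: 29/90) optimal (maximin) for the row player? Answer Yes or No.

Against Left this mix gives (61/90)·1 + (29/90)·2 = 119/90.
Against Right this mix gives (61/90)·3 + (29/90)·(-5) = 19/45.
The column player will play Right, holding the row player to 19/45. Shifting weight toward the row that does better against Right would raise this floor (the equalizing mix achieves 11/9 against both Right and Left), so the proposed strategy is not optimal.

No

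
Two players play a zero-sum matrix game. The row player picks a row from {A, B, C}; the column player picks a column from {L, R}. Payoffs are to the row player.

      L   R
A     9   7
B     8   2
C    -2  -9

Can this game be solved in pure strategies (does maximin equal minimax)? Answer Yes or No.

Yes

Row minima: A → 7, B → 2, C → -9; maximin = 7.
Column maxima: L → 9, R → 7; minimax = 7.
maximin = minimax = 7, so a saddle point exists.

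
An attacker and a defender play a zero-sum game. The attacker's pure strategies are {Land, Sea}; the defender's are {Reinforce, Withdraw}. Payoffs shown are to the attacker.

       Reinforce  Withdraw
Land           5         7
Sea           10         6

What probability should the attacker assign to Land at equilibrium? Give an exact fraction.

Row minima: Land → 5, Sea → 6; maximin = 6.
Column maxima: Reinforce → 10, Withdraw → 7; minimax = 7.
6 ≠ 7, so there is no saddle point; optimal play is mixed.
Let the attacker play Land with probability p. Expected payoff against Reinforce: 5p + 10(1−p) = −5p + 10; against Withdraw: 7p + 6(1−p) = p + 6.
Setting these equal: −5p + 10 = p + 6 ⇒ −6p = -4 ⇒ p = 2/3, and the value is (-5)·(2/3) + 10 = 20/3.
For the defender: with q = P(Reinforce), equating Land's and Sea's payoffs gives −2q + 7 = 4q + 6 ⇒ q = 1/6.

2/3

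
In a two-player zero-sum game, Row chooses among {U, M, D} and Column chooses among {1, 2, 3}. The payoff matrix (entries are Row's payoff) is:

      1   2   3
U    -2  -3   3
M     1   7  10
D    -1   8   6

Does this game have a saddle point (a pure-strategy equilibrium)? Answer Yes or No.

Yes

Row minima: U → -3, M → 1, D → -1; maximin = 1.
Column maxima: 1 → 1, 2 → 8, 3 → 10; minimax = 1.
maximin = minimax = 1, so a saddle point exists.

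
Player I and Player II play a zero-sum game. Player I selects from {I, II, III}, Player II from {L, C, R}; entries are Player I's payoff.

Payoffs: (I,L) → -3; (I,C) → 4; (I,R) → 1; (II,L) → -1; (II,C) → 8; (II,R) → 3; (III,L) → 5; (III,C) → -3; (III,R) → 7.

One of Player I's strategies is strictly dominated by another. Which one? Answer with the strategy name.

II gives a strictly higher payoff than I against every column: -1 > -3, 8 > 4, 3 > 1.
So I is strictly dominated and Player I never plays it.

I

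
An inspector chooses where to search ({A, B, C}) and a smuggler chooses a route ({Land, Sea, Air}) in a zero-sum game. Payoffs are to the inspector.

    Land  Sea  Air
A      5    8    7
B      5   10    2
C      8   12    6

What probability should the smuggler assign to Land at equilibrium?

Row minima: A → 5, B → 2, C → 6; maximin = 6.
Column maxima: Land → 8, Sea → 12, Air → 7; minimax = 7.
6 ≠ 7, so there is no saddle point; optimal play is mixed.
B is strictly dominated by C, so the inspector never plays it.
Sea is strictly dominated by Land (it gives the inspector strictly more in every row), so the smuggler never plays it.
On the remaining 2×2 (A, C vs Land, Air):
Let the inspector play A with probability p. Expected payoff against Land: 5p + 8(1−p) = −3p + 8; against Air: 7p + 6(1−p) = p + 6.
Setting these equal: −3p + 8 = p + 6 ⇒ −4p = -2 ⇒ p = 1/2, and the value is (-3)·(1/2) + 8 = 13/2.
For the smuggler: with q = P(Land), equating A's and C's payoffs gives −2q + 7 = 2q + 6 ⇒ q = 1/4.

1/4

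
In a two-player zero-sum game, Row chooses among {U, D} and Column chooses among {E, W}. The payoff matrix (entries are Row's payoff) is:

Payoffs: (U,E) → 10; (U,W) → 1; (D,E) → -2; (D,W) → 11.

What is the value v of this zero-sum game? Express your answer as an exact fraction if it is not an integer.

Row minima: U → 1, D → -2; maximin = 1.
Column maxima: E → 10, W → 11; minimax = 10.
1 ≠ 10, so there is no saddle point; optimal play is mixed.
Let Row play U with probability p. Expected payoff against E: 10p + (-2)(1−p) = 12p − 2; against W: 1p + 11(1−p) = −10p + 11.
Setting these equal: 12p − 2 = −10p + 11 ⇒ 22p = 13 ⇒ p = 13/22, and the value is (12)·(13/22) − 2 = 56/11.
For Column: with q = P(E), equating U's and D's payoffs gives 9q + 1 = −13q + 11 ⇒ q = 5/11.

56/11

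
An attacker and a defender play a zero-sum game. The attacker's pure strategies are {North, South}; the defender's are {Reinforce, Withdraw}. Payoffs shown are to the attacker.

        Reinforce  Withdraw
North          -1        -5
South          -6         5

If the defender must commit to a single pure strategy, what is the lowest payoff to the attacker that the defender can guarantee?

Column maxima: Reinforce → -1, Withdraw → 5.
The smallest of these is -1.

-1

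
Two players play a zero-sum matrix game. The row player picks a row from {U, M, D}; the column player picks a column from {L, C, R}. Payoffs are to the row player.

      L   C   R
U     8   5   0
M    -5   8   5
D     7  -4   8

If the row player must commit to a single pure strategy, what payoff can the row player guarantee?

Row minima: U → 0, M → -5, D → -4.
The best of these is 0.

0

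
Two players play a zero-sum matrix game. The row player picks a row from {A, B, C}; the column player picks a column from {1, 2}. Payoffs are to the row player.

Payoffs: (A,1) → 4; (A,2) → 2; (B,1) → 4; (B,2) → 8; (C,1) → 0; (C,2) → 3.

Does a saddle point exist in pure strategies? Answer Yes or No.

Yes

Row minima: A → 2, B → 4, C → 0; maximin = 4.
Column maxima: 1 → 4, 2 → 8; minimax = 4.
maximin = minimax = 4, so a saddle point exists.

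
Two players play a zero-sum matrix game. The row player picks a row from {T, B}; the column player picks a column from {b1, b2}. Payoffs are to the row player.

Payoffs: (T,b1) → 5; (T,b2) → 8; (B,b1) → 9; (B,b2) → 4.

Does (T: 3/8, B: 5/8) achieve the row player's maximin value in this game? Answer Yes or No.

No

Against b1 this mix gives (3/8)·5 + (5/8)·9 = 15/2.
Against b2 this mix gives (3/8)·8 + (5/8)·4 = 11/2.
The column player will play b2, holding the row player to 11/2. Shifting weight toward the row that does better against b2 would raise this floor (the equalizing mix achieves 13/2 against both b2 and b1), so the proposed strategy is not optimal.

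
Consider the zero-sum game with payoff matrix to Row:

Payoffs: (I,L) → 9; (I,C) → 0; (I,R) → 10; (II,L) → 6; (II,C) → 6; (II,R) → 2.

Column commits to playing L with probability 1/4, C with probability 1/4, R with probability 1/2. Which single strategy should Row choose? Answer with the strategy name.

Expected payoff of I: (1/4)·9 + (1/4)·0 + (1/2)·10 = 29/4.
Expected payoff of II: (1/4)·6 + (1/4)·6 + (1/2)·2 = 4.
The largest is 29/4, so Row's best response is I.

I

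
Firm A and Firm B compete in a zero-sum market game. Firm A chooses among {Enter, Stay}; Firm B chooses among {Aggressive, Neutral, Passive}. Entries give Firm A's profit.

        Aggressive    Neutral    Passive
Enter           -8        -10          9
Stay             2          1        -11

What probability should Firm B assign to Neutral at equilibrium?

20/31

Row minima: Enter → -10, Stay → -11; maximin = -10.
Column maxima: Aggressive → 2, Neutral → 1, Passive → 9; minimax = 1.
-10 ≠ 1, so there is no saddle point; optimal play is mixed.
Aggressive is strictly dominated by Neutral (it gives Firm A strictly more in every row), so Firm B never plays it.
On the remaining 2×2 (Enter, Stay vs Neutral, Passive):
Let Firm A play Enter with probability p. Expected payoff against Neutral: (-10)p + 1(1−p) = −11p + 1; against Passive: 9p + (-11)(1−p) = 20p − 11.
Setting these equal: −11p + 1 = 20p − 11 ⇒ −31p = -12 ⇒ p = 12/31, and the value is (-11)·(12/31) + 1 = -101/31.
For Firm B: with q = P(Neutral), equating Enter's and Stay's payoffs gives −19q + 9 = 12q − 11 ⇒ q = 20/31.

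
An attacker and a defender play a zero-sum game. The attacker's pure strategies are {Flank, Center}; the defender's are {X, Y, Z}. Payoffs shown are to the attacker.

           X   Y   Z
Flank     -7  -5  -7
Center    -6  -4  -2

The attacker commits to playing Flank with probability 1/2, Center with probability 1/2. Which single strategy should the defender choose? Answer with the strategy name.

If the defender plays X, the attacker's expected payoff is (1/2)·(-7) + (1/2)·(-6) = -13/2.
If the defender plays Y, the attacker's expected payoff is (1/2)·(-5) + (1/2)·(-4) = -9/2.
If the defender plays Z, the attacker's expected payoff is (1/2)·(-7) + (1/2)·(-2) = -9/2.
The defender minimizes the attacker's payoff; the smallest is -13/2, so the best response is X.

X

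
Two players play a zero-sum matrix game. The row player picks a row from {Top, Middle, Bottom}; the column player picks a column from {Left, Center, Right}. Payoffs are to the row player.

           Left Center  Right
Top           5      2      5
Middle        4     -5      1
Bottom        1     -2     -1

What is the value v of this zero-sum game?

2

Row minima: Top → 2, Middle → -5, Bottom → -2; maximin = 2.
Column maxima: Left → 5, Center → 2, Right → 5; minimax = 2.
Since maximin = minimax = 2, there is a saddle point and the value is 2.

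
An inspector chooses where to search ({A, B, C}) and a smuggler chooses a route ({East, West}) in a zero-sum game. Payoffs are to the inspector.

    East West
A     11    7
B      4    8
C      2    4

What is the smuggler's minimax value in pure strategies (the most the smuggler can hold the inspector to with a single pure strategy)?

8

Column maxima: East → 11, West → 8.
The smallest of these is 8.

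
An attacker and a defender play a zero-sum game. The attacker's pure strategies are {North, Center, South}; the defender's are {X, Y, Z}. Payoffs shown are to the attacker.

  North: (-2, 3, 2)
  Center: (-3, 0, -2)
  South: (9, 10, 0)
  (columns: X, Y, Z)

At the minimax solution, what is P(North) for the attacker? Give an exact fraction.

9/13

Row minima: North → -2, Center → -3, South → 0; maximin = 0.
Column maxima: X → 9, Y → 10, Z → 2; minimax = 2.
0 ≠ 2, so there is no saddle point; optimal play is mixed.
Center is strictly dominated by North, so the attacker never plays it.
Y is strictly dominated by X (it gives the attacker strictly more in every row), so the defender never plays it.
On the remaining 2×2 (North, South vs X, Z):
Let the attacker play North with probability p. Expected payoff against X: (-2)p + 9(1−p) = −11p + 9; against Z: 2p + 0(1−p) = 2p.
Setting these equal: −11p + 9 = 2p ⇒ −13p = -9 ⇒ p = 9/13, and the value is (-11)·(9/13) + 9 = 18/13.
For the defender: with q = P(X), equating North's and South's payoffs gives −4q + 2 = 9q ⇒ q = 2/13.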